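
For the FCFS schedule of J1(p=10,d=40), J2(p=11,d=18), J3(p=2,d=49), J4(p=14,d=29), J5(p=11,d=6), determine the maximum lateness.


Lateness per job (L = C - d):
  J1: C=10, d=40, L=-30
  J2: C=21, d=18, L=3
  J3: C=23, d=49, L=-26
  J4: C=37, d=29, L=8
  J5: C=48, d=6, L=42
Lmax = max(-30, 3, -26, 8, 42)
= 42


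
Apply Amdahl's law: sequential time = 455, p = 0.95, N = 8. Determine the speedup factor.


Amdahl's law: T_p = T × ((1-p) + p/N)
= 455 × ((1-0.95) + 0.95/8)
= 455 × (0.05 + 0.1187)
= 455 × 0.1688
= 76.78
Speedup = 455/76.78
= 5.93×


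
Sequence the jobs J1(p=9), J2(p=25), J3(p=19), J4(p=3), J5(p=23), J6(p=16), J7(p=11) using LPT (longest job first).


LPT: sort by longest processing time first
  J2: p=25
  J5: p=23
  J3: p=19
  J6: p=16
  J7: p=11
  J1: p=9
  J4: p=3
Order: J2 → J5 → J3 → J6 → J7 → J1 → J4


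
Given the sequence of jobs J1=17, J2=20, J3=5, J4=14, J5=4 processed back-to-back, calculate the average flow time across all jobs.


Completion times:
  J1: completes at 17
  J2: completes at 37
  J3: completes at 42
  J4: completes at 56
  J5: completes at 60
Sum = 212
Average = 212/5
= 42.40


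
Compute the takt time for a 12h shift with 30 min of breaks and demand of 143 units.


Available = 12×60 - 30 = 690 min
Takt time = 690 / 143
= 4.83 min/unit


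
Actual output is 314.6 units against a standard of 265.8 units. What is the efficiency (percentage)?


Efficiency = (actual / standard) × 100
= (314.6 / 265.8) × 100
= 118.4%


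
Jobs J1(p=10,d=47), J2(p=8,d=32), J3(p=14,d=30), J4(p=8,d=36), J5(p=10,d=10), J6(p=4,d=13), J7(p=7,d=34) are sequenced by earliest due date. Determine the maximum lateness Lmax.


EDD order: J5 → J6 → J3 → J2 → J7 → J4 → J1
Completion and lateness:
  J5: C=10, d=10, L=10-10=0
  J6: C=14, d=13, L=14-13=1
  J3: C=28, d=30, L=28-30=-2
  J2: C=36, d=32, L=36-32=4
  J7: C=43, d=34, L=43-34=9
  J4: C=51, d=36, L=51-36=15
  J1: C=61, d=47, L=61-47=14
Lmax = max(0, 1, -2, 4, 9, 15, 14)
= 15


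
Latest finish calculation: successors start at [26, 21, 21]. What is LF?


LF = min of all successor start times
Successors start at: [26, 21, 21]
LF = min(26, 21, 21)
= 21


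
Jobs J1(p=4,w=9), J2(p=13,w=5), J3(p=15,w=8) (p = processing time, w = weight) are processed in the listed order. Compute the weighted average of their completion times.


Completion times:
  J1: C=4, w×C=9×4=36
  J2: C=17, w×C=5×17=85
  J3: C=32, w×C=8×32=256
Sum w×C = 377
Sum w = 22
Weighted avg = 377/22
= 17.14


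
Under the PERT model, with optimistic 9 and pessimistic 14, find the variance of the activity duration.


σ² = ((p - o) / 6)² = (p - o)² / 36
= (14 - 9)² / 36
= 5² / 36
= 25 / 36
= 0.6944


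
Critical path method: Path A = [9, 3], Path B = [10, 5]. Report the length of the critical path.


Path A: 9 + 3 = 12
Path B: 10 + 5 = 15
Critical path = longest = max(12, 15)
= 15 (Path B)


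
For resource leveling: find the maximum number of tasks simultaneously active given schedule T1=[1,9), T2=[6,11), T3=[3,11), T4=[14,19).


Check each time point for overlaps:
  t=6: 3 tasks active (T1, T2, T3)
Max concurrent = 3


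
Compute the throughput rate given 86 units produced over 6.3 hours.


Throughput = units / time
= 86 / 6.3
= 13.7 units/hour


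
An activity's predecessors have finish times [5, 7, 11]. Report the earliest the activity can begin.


ES = max of all predecessor completion times
Predecessors: [5, 7, 11]
ES = max(5, 7, 11)
= 11


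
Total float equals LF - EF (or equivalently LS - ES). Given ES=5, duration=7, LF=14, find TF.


EF = ES + duration = 5 + 7 = 12
LS = LF - duration = 14 - 7 = 7
Total Float = LF - EF = 14 - 12
(or LS - ES = 7 - 5)
= 2


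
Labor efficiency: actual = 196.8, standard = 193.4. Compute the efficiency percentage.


Efficiency = (actual / standard) × 100
= (196.8 / 193.4) × 100
= 101.8%


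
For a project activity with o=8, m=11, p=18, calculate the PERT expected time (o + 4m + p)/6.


te = (o + 4m + p) / 6
= (8 + 4×11 + 18) / 6
= (8 + 44 + 18) / 6
= 70 / 6
= 11.67


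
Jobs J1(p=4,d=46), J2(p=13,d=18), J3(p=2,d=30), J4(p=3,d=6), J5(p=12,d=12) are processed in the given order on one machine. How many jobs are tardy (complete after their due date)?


Completion vs due date:
  J1: C=4, d=46 → on time
  J2: C=17, d=18 → on time
  J3: C=19, d=30 → on time
  J4: C=22, d=6 → TARDY
  J5: C=34, d=12 → TARDY
Tardy jobs: J4, J5
Count = 2


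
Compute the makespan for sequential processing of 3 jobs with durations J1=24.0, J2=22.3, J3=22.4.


Sequential makespan: sum all processing times
= 24.0 + 22.3 + 22.4
= 68.7 time units


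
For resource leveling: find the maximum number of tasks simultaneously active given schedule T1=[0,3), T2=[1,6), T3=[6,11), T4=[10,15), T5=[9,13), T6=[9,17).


Check each time point for overlaps:
  t=10: 4 tasks active (T3, T4, T5, T6)
Max concurrent = 4


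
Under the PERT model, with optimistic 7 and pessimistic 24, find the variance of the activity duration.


σ² = ((p - o) / 6)² = (p - o)² / 36
= (24 - 7)² / 36
= 17² / 36
= 289 / 36
= 8.0278


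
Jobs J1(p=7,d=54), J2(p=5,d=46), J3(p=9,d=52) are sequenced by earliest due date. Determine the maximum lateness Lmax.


EDD order: J2 → J3 → J1
Completion and lateness:
  J2: C=5, d=46, L=5-46=-41
  J3: C=14, d=52, L=14-52=-38
  J1: C=21, d=54, L=21-54=-33
Lmax = max(-41, -38, -33)
= -33


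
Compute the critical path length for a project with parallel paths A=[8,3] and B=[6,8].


Path A: 8 + 3 = 11
Path B: 6 + 8 = 14
Critical path = longest = max(11, 14)
= 14 (Path B)


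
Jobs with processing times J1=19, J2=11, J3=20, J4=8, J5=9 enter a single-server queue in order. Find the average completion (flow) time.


Completion times:
  J1: completes at 19
  J2: completes at 30
  J3: completes at 50
  J4: completes at 58
  J5: completes at 67
Sum = 224
Average = 224/5
= 44.80


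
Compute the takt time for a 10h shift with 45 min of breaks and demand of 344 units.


Available = 10×60 - 45 = 555 min
Takt time = 555 / 344
= 1.61 min/unit


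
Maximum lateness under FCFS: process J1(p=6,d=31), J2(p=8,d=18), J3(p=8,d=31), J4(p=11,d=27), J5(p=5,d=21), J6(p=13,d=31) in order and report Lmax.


Lateness per job (L = C - d):
  J1: C=6, d=31, L=-25
  J2: C=14, d=18, L=-4
  J3: C=22, d=31, L=-9
  J4: C=33, d=27, L=6
  J5: C=38, d=21, L=17
  J6: C=51, d=31, L=20
Lmax = max(-25, -4, -9, 6, 17, 20)
= 20


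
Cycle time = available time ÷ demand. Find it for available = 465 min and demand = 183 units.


Cycle time = available time / demand
= 465 / 183
= 2.54 min/unit


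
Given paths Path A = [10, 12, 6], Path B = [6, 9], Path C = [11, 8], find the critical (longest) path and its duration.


Path A: 10 + 12 + 6 = 28
Path B: 6 + 9 = 15
Path C: 11 + 8 = 19
Critical path = longest = max(28, 15, 19)
= 28 (Path A)


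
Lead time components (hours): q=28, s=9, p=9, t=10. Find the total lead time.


Lead time = queue + setup + processing + transit
= 28 + 9 + 9 + 10
= 56 hours


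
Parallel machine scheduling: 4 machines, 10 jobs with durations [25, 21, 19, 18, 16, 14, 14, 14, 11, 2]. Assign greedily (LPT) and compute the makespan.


Jobs (LPT sorted): [25, 21, 19, 18, 16, 14, 14, 14, 11, 2]
Machines: 4
  J=25 → Machine 1 (load: 0+25=25)
  J=21 → Machine 2 (load: 0+21=21)
  J=19 → Machine 3 (load: 0+19=19)
  J=18 → Machine 4 (load: 0+18=18)
  J=16 → Machine 4 (load: 18+16=34)
  J=14 → Machine 3 (load: 19+14=33)
  J=14 → Machine 2 (load: 21+14=35)
  J=14 → Machine 1 (load: 25+14=39)
  J=11 → Machine 3 (load: 33+11=44)
  J=2 → Machine 4 (load: 34+2=36)
Machine loads: [39, 35, 44, 36]
Makespan = max = 44 time units


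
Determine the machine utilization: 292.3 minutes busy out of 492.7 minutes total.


Utilization = busy / total × 100
= 292.3 / 492.7 × 100
= 59.3%


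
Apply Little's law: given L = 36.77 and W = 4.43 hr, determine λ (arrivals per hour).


Little's law: L = λW → λ = L / W
= 36.77 / 4.43
= 8.30 per hour


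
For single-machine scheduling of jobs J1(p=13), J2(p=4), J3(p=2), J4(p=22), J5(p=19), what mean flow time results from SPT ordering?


SPT order: J3 → J2 → J1 → J5 → J4
Completion times:
  J3: C=2
  J2: C=6
  J1: C=19
  J5: C=38
  J4: C=60
Sum = 125, n = 5
Mean flow = 125/5
= 25.00


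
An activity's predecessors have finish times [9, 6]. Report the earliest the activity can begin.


ES = max of all predecessor completion times
Predecessors: [9, 6]
ES = max(9, 6)
= 9


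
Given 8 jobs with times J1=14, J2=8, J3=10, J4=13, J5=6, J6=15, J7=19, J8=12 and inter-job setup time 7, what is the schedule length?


Makespan = Σ processing + (n-1) × setup
= (14 + 8 + 10 + 13 + 6 + 15 + 19 + 12) + (8-1)×7
= 97 + 49
= 146 time units


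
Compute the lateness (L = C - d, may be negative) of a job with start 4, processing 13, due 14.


Completion = 4 + 13 = 17
Lateness = C - d = 17 - 14
= 3


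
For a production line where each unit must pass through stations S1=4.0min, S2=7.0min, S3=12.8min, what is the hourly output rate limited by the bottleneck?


Bottleneck = longest station time
Station times: [4.0, 7.0, 12.8]
Max = 12.8 min
Rate = 60 / 12.8
= 4.69 units/hour (bottleneck: 12.8min)


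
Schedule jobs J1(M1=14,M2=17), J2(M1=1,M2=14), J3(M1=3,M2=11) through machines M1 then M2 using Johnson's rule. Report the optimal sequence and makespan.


Johnson's rule:
Group 1 (M1≤M2, sort by M1): ['J2', 'J3', 'J1']
Group 2 (M1>M2, sort desc M2): []
Sequence: J2 → J3 → J1
Makespan calculation:
  J2: M1 done=1, M2 done=15
  J3: M1 done=4, M2 done=26
  J1: M1 done=18, M2 done=43
= Sequence: J2 → J3 → J1, Makespan: 43


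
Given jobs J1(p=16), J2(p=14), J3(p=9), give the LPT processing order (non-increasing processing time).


LPT: sort by longest processing time first
  J1: p=16
  J2: p=14
  J3: p=9
Order: J1 → J2 → J3


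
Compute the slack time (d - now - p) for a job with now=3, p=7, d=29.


Slack = due - current_time - processing
= 29 - 3 - 7
= 19


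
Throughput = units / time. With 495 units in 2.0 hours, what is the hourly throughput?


Throughput = units / time
= 495 / 2.0
= 247.5 units/hour


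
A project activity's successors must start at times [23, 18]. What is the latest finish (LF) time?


LF = min of all successor start times
Successors start at: [23, 18]
LF = min(23, 18)
= 18


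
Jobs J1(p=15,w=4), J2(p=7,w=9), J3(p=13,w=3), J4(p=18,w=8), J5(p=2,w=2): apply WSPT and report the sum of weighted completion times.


WSPT order (by p/w): J2 → J5 → J4 → J1 → J3
  J2: C=7, w·C=9×7=63
  J5: C=9, w·C=2×9=18
  J4: C=27, w·C=8×27=216
  J1: C=42, w·C=4×42=168
  J3: C=55, w·C=3×55=165
Σ w·C = 630
= 630


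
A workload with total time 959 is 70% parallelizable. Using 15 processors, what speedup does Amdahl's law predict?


Amdahl's law: T_p = T × ((1-p) + p/N)
= 959 × ((1-0.7) + 0.7/15)
= 959 × (0.30 + 0.0467)
= 959 × 0.3467
= 332.45
Speedup = 959/332.45
= 2.88×


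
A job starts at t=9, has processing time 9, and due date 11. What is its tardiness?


Completion = start + processing = 9 + 9 = 18
Tardiness = max(0, C - d) = max(0, 18 - 11)
= max(0, 7)
= 7


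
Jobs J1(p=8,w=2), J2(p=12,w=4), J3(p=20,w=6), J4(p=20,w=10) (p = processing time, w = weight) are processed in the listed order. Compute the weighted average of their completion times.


Completion times:
  J1: C=8, w×C=2×8=16
  J2: C=20, w×C=4×20=80
  J3: C=40, w×C=6×40=240
  J4: C=60, w×C=10×60=600
Sum w×C = 936
Sum w = 22
Weighted avg = 936/22
= 42.55


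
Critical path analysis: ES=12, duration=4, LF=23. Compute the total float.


EF = ES + duration = 12 + 4 = 16
LS = LF - duration = 23 - 4 = 19
Total Float = LF - EF = 23 - 16
(or LS - ES = 19 - 12)
= 7


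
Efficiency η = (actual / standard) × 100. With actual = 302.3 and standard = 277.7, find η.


Efficiency = (actual / standard) × 100
= (302.3 / 277.7) × 100
= 108.9%


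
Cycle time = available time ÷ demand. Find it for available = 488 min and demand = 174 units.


Cycle time = available time / demand
= 488 / 174
= 2.80 min/unit


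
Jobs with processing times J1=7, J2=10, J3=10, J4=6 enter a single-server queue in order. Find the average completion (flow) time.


Completion times:
  J1: completes at 7
  J2: completes at 17
  J3: completes at 27
  J4: completes at 33
Sum = 84
Average = 84/4
= 21.00


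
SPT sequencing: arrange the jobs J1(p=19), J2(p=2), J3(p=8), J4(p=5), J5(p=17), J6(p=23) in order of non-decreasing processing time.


SPT: sort by shortest processing time
  J2: p=2
  J4: p=5
  J3: p=8
  J5: p=17
  J1: p=19
  J6: p=23
Order: J2 → J4 → J3 → J5 → J1 → J6


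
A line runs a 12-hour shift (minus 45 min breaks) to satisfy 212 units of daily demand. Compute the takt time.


Available = 12×60 - 45 = 675 min
Takt time = 675 / 212
= 3.18 min/unit


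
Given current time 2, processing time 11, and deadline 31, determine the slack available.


Slack = due - current_time - processing
= 31 - 2 - 11
= 18


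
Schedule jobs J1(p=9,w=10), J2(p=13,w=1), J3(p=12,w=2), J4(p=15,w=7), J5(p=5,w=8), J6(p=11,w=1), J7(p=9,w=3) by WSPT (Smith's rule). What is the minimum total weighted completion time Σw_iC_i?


WSPT order (by p/w): J5 → J1 → J4 → J7 → J3 → J6 → J2
  J5: C=5, w·C=8×5=40
  J1: C=14, w·C=10×14=140
  J4: C=29, w·C=7×29=203
  J7: C=38, w·C=3×38=114
  J3: C=50, w·C=2×50=100
  J6: C=61, w·C=1×61=61
  J2: C=74, w·C=1×74=74
Σ w·C = 732
= 732


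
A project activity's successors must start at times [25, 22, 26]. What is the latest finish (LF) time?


LF = min of all successor start times
Successors start at: [25, 22, 26]
LF = min(25, 22, 26)
= 22


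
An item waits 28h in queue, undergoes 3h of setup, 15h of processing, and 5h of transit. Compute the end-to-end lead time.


Lead time = queue + setup + processing + transit
= 28 + 3 + 15 + 5
= 51 hours


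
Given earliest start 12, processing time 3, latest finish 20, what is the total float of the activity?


EF = ES + duration = 12 + 3 = 15
LS = LF - duration = 20 - 3 = 17
Total Float = LF - EF = 20 - 15
(or LS - ES = 17 - 12)
= 5


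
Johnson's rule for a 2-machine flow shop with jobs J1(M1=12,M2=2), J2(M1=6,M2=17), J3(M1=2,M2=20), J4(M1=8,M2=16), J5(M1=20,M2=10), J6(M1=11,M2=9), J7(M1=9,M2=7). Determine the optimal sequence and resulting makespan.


Johnson's rule:
Group 1 (M1≤M2, sort by M1): ['J3', 'J2', 'J4']
Group 2 (M1>M2, sort desc M2): ['J5', 'J6', 'J7', 'J1']
Sequence: J3 → J2 → J4 → J5 → J6 → J7 → J1
Makespan calculation:
  J3: M1 done=2, M2 done=22
  J2: M1 done=8, M2 done=39
  J4: M1 done=16, M2 done=55
  J5: M1 done=36, M2 done=65
  J6: M1 done=47, M2 done=74
  J7: M1 done=56, M2 done=81
  J1: M1 done=68, M2 done=83
= Sequence: J3 → J2 → J4 → J5 → J6 → J7 → J1, Makespan: 83


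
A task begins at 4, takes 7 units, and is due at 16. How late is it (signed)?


Completion = 4 + 7 = 11
Lateness = C - d = 11 - 16
= -5


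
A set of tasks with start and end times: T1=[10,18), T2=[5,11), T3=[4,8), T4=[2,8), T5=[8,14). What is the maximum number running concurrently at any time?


Check each time point for overlaps:
  t=5: 3 tasks active (T2, T3, T4)
Max concurrent = 3


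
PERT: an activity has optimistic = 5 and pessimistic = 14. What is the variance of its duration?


σ² = ((p - o) / 6)² = (p - o)² / 36
= (14 - 5)² / 36
= 9² / 36
= 81 / 36
= 2.2500


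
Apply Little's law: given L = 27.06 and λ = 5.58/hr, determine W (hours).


Little's law: L = λW → W = L / λ
= 27.06 / 5.58
= 4.85 hours


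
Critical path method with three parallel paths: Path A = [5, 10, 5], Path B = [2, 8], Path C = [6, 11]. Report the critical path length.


Path A: 5 + 10 + 5 = 20
Path B: 2 + 8 = 10
Path C: 6 + 11 = 17
Critical path = longest = max(20, 10, 17)
= 20 (Path A)


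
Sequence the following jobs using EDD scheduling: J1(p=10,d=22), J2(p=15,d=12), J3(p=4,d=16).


EDD: sort by earliest due date
  J2: d=12, p=15
  J3: d=16, p=4
  J1: d=22, p=10
Order: J2 → J3 → J1


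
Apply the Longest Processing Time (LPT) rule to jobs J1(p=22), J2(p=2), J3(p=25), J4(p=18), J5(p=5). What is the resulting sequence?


LPT: sort by longest processing time first
  J3: p=25
  J1: p=22
  J4: p=18
  J5: p=5
  J2: p=2
Order: J3 → J1 → J4 → J5 → J2


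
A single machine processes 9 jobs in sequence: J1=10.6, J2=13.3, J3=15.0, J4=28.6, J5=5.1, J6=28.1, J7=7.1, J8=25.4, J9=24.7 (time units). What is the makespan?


Sequential makespan: sum all processing times
= 10.6 + 13.3 + 15.0 + 28.6 + 5.1 + 28.1 + 7.1 + 25.4 + 24.7
= 157.9 time units


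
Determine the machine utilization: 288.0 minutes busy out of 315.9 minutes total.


Utilization = busy / total × 100
= 288.0 / 315.9 × 100
= 91.2%


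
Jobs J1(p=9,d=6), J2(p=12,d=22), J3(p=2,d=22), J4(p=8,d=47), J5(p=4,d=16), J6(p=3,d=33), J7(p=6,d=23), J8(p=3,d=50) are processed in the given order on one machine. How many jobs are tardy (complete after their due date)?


Completion vs due date:
  J1: C=9, d=6 → TARDY
  J2: C=21, d=22 → on time
  J3: C=23, d=22 → TARDY
  J4: C=31, d=47 → on time
  J5: C=35, d=16 → TARDY
  J6: C=38, d=33 → TARDY
  J7: C=44, d=23 → TARDY
  J8: C=47, d=50 → on time
Tardy jobs: J1, J3, J5, J6, J7
Count = 5


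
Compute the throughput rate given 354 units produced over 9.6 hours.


Throughput = units / time
= 354 / 9.6
= 36.9 units/hour


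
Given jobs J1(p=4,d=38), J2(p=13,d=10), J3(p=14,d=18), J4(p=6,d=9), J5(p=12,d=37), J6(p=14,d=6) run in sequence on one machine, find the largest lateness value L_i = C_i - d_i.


Lateness per job (L = C - d):
  J1: C=4, d=38, L=-34
  J2: C=17, d=10, L=7
  J3: C=31, d=18, L=13
  J4: C=37, d=9, L=28
  J5: C=49, d=37, L=12
  J6: C=63, d=6, L=57
Lmax = max(-34, 7, 13, 28, 12, 57)
= 57


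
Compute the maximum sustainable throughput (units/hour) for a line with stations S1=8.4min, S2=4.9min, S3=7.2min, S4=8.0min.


Bottleneck = longest station time
Station times: [8.4, 4.9, 7.2, 8.0]
Max = 8.4 min
Rate = 60 / 8.4
= 7.14 units/hour (bottleneck: 8.4min)


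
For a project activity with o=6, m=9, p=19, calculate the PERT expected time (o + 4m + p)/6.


te = (o + 4m + p) / 6
= (6 + 4×9 + 19) / 6
= (6 + 36 + 19) / 6
= 61 / 6
= 10.17


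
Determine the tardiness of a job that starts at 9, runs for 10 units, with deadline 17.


Completion = start + processing = 9 + 10 = 19
Tardiness = max(0, C - d) = max(0, 19 - 17)
= max(0, 2)
= 2


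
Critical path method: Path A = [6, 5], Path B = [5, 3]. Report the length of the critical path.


Path A: 6 + 5 = 11
Path B: 5 + 3 = 8
Critical path = longest = max(11, 8)
= 11 (Path A)


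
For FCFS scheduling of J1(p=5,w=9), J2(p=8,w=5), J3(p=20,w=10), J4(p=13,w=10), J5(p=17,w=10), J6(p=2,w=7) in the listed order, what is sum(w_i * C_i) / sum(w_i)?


Completion times:
  J1: C=5, w×C=9×5=45
  J2: C=13, w×C=5×13=65
  J3: C=33, w×C=10×33=330
  J4: C=46, w×C=10×46=460
  J5: C=63, w×C=10×63=630
  J6: C=65, w×C=7×65=455
Sum w×C = 1985
Sum w = 51
Weighted avg = 1985/51
= 38.92


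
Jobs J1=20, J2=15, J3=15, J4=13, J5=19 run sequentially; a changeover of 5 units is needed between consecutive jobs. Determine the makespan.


Makespan = Σ processing + (n-1) × setup
= (20 + 15 + 15 + 13 + 19) + (5-1)×5
= 82 + 20
= 102 time units


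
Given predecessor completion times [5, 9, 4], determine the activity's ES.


ES = max of all predecessor completion times
Predecessors: [5, 9, 4]
ES = max(5, 9, 4)
= 9


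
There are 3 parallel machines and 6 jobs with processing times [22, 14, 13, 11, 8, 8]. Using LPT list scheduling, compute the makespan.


Jobs (LPT sorted): [22, 14, 13, 11, 8, 8]
Machines: 3
  J=22 → Machine 1 (load: 0+22=22)
  J=14 → Machine 2 (load: 0+14=14)
  J=13 → Machine 3 (load: 0+13=13)
  J=11 → Machine 3 (load: 13+11=24)
  J=8 → Machine 2 (load: 14+8=22)
  J=8 → Machine 1 (load: 22+8=30)
Machine loads: [30, 22, 24]
Makespan = max = 30 time units


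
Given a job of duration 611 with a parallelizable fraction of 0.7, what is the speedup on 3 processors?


Amdahl's law: T_p = T × ((1-p) + p/N)
= 611 × ((1-0.7) + 0.7/3)
= 611 × (0.30 + 0.2333)
= 611 × 0.5333
= 325.87
Speedup = 611/325.87
= 1.88×


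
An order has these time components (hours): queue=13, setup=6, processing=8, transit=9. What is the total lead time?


Lead time = queue + setup + processing + transit
= 13 + 6 + 8 + 9
= 36 hours


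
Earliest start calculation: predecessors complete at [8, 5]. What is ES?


ES = max of all predecessor completion times
Predecessors: [8, 5]
ES = max(8, 5)
= 8


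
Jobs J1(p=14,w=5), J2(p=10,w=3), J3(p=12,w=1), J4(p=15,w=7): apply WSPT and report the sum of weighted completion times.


WSPT order (by p/w): J4 → J1 → J2 → J3
  J4: C=15, w·C=7×15=105
  J1: C=29, w·C=5×29=145
  J2: C=39, w·C=3×39=117
  J3: C=51, w·C=1×51=51
Σ w·C = 418
= 418


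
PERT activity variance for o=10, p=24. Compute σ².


σ² = ((p - o) / 6)² = (p - o)² / 36
= (24 - 10)² / 36
= 14² / 36
= 196 / 36
= 5.4444


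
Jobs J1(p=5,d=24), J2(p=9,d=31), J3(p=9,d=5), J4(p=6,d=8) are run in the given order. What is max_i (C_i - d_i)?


Lateness per job (L = C - d):
  J1: C=5, d=24, L=-19
  J2: C=14, d=31, L=-17
  J3: C=23, d=5, L=18
  J4: C=29, d=8, L=21
Lmax = max(-19, -17, 18, 21)
= 21


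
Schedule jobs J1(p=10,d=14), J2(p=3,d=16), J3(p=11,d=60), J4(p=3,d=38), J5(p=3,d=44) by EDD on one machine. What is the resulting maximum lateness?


EDD order: J1 → J2 → J4 → J5 → J3
Completion and lateness:
  J1: C=10, d=14, L=10-14=-4
  J2: C=13, d=16, L=13-16=-3
  J4: C=16, d=38, L=16-38=-22
  J5: C=19, d=44, L=19-44=-25
  J3: C=30, d=60, L=30-60=-30
Lmax = max(-4, -3, -22, -25, -30)
= -3


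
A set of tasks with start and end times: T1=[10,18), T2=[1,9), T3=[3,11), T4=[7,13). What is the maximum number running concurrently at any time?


Check each time point for overlaps:
  t=7: 3 tasks active (T2, T3, T4)
Max concurrent = 3


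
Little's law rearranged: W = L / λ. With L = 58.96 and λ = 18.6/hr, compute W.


Little's law: L = λW → W = L / λ
= 58.96 / 18.6
= 3.17 hours


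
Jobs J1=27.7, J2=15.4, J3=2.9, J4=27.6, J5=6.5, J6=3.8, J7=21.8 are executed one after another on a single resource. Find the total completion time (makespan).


Sequential makespan: sum all processing times
= 27.7 + 15.4 + 2.9 + 27.6 + 6.5 + 3.8 + 21.8
= 105.7 time units


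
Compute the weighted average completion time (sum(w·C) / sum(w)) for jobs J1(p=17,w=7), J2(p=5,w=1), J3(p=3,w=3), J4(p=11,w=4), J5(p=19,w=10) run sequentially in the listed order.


Completion times:
  J1: C=17, w×C=7×17=119
  J2: C=22, w×C=1×22=22
  J3: C=25, w×C=3×25=75
  J4: C=36, w×C=4×36=144
  J5: C=55, w×C=10×55=550
Sum w×C = 910
Sum w = 25
Weighted avg = 910/25
= 36.40


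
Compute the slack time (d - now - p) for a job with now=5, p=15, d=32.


Slack = due - current_time - processing
= 32 - 5 - 15
= 12


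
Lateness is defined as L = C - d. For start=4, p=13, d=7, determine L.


Completion = 4 + 13 = 17
Lateness = C - d = 17 - 7
= 10


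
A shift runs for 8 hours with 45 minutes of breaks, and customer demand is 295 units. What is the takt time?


Available = 8×60 - 45 = 435 min
Takt time = 435 / 295
= 1.47 min/unit


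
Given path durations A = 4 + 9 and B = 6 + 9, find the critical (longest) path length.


Path A: 4 + 9 = 13
Path B: 6 + 9 = 15
Critical path = longest = max(13, 15)
= 15 (Path B)


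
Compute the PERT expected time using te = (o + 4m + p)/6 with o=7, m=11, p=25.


te = (o + 4m + p) / 6
= (7 + 4×11 + 25) / 6
= (7 + 44 + 25) / 6
= 76 / 6
= 12.67


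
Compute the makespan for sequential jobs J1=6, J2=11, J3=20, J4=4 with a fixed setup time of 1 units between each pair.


Makespan = Σ processing + (n-1) × setup
= (6 + 11 + 20 + 4) + (4-1)×1
= 41 + 3
= 44 time units


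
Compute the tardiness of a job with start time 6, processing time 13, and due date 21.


Completion = start + processing = 6 + 13 = 19
Tardiness = max(0, C - d) = max(0, 19 - 21)
= max(0, -2)
= 0


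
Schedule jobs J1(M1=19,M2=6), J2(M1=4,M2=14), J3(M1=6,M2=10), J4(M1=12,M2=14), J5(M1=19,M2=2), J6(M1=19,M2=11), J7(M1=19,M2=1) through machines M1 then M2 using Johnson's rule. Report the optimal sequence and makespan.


Johnson's rule:
Group 1 (M1≤M2, sort by M1): ['J2', 'J3', 'J4']
Group 2 (M1>M2, sort desc M2): ['J6', 'J1', 'J5', 'J7']
Sequence: J2 → J3 → J4 → J6 → J1 → J5 → J7
Makespan calculation:
  J2: M1 done=4, M2 done=18
  J3: M1 done=10, M2 done=28
  J4: M1 done=22, M2 done=42
  J6: M1 done=41, M2 done=53
  J1: M1 done=60, M2 done=66
  J5: M1 done=79, M2 done=81
  J7: M1 done=98, M2 done=99
= Sequence: J2 → J3 → J4 → J6 → J1 → J5 → J7, Makespan: 99


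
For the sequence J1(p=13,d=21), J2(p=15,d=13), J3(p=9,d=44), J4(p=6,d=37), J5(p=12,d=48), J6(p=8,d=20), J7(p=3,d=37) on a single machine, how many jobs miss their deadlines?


Completion vs due date:
  J1: C=13, d=21 → on time
  J2: C=28, d=13 → TARDY
  J3: C=37, d=44 → on time
  J4: C=43, d=37 → TARDY
  J5: C=55, d=48 → TARDY
  J6: C=63, d=20 → TARDY
  J7: C=66, d=37 → TARDY
Tardy jobs: J2, J4, J5, J6, J7
Count = 5


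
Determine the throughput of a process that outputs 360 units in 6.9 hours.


Throughput = units / time
= 360 / 6.9
= 52.2 units/hour


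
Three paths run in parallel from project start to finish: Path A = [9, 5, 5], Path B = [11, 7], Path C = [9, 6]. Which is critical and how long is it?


Path A: 9 + 5 + 5 = 19
Path B: 11 + 7 = 18
Path C: 9 + 6 = 15
Critical path = longest = max(19, 18, 15)
= 19 (Path A)


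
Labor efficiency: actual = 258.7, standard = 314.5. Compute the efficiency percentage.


Efficiency = (actual / standard) × 100
= (258.7 / 314.5) × 100
= 82.3%


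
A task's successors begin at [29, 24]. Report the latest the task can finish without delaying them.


LF = min of all successor start times
Successors start at: [29, 24]
LF = min(29, 24)
= 24


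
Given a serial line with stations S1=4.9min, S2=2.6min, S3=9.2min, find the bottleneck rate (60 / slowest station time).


Bottleneck = longest station time
Station times: [4.9, 2.6, 9.2]
Max = 9.2 min
Rate = 60 / 9.2
= 6.52 units/hour (bottleneck: 9.2min)


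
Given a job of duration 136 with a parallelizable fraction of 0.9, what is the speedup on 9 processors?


Amdahl's law: T_p = T × ((1-p) + p/N)
= 136 × ((1-0.9) + 0.9/9)
= 136 × (0.10 + 0.1000)
= 136 × 0.2000
= 27.20
Speedup = 136/27.20
= 5.00×


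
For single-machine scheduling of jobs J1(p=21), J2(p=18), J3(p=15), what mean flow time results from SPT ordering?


SPT order: J3 → J2 → J1
Completion times:
  J3: C=15
  J2: C=33
  J1: C=54
Sum = 102, n = 3
Mean flow = 102/3
= 34.00


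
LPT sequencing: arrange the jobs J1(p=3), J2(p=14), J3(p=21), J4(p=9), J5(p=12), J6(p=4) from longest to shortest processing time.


LPT: sort by longest processing time first
  J3: p=21
  J2: p=14
  J5: p=12
  J4: p=9
  J6: p=4
  J1: p=3
Order: J3 → J2 → J5 → J4 → J6 → J1


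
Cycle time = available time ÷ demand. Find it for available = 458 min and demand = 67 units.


Cycle time = available time / demand
= 458 / 67
= 6.84 min/unit


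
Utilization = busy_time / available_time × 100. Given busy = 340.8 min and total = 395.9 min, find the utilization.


Utilization = busy / total × 100
= 340.8 / 395.9 × 100
= 86.1%


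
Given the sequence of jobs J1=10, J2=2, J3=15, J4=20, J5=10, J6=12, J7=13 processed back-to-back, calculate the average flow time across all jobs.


Completion times:
  J1: completes at 10
  J2: completes at 12
  J3: completes at 27
  J4: completes at 47
  J5: completes at 57
  J6: completes at 69
  J7: completes at 82
Sum = 304
Average = 304/7
= 43.43


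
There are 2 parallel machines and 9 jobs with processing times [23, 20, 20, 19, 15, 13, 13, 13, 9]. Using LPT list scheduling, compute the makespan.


Jobs (LPT sorted): [23, 20, 20, 19, 15, 13, 13, 13, 9]
Machines: 2
  J=23 → Machine 1 (load: 0+23=23)
  J=20 → Machine 2 (load: 0+20=20)
  J=20 → Machine 2 (load: 20+20=40)
  J=19 → Machine 1 (load: 23+19=42)
  J=15 → Machine 2 (load: 40+15=55)
  J=13 → Machine 1 (load: 42+13=55)
  J=13 → Machine 1 (load: 55+13=68)
  J=13 → Machine 2 (load: 55+13=68)
  J=9 → Machine 1 (load: 68+9=77)
Machine loads: [77, 68]
Makespan = max = 77 time units


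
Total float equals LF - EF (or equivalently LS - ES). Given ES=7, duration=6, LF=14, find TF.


EF = ES + duration = 7 + 6 = 13
LS = LF - duration = 14 - 6 = 8
Total Float = LF - EF = 14 - 13
(or LS - ES = 8 - 7)
= 1


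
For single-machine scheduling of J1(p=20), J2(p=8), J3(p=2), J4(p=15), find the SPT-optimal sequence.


SPT: sort by shortest processing time
  J3: p=2
  J2: p=8
  J4: p=15
  J1: p=20
Order: J3 → J2 → J4 → J1


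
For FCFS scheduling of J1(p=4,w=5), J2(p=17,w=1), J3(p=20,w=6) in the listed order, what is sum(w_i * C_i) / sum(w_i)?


Completion times:
  J1: C=4, w×C=5×4=20
  J2: C=21, w×C=1×21=21
  J3: C=41, w×C=6×41=246
Sum w×C = 287
Sum w = 12
Weighted avg = 287/12
= 23.92


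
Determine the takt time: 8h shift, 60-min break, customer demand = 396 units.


Available = 8×60 - 60 = 420 min
Takt time = 420 / 396
= 1.06 min/unit


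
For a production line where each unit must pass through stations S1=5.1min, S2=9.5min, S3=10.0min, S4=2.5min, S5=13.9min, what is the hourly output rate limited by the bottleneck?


Bottleneck = longest station time
Station times: [5.1, 9.5, 10.0, 2.5, 13.9]
Max = 13.9 min
Rate = 60 / 13.9
= 4.32 units/hour (bottleneck: 13.9min)


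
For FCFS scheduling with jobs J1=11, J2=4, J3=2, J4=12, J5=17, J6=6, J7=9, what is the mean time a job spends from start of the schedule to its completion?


Completion times:
  J1: completes at 11
  J2: completes at 15
  J3: completes at 17
  J4: completes at 29
  J5: completes at 46
  J6: completes at 52
  J7: completes at 61
Sum = 231
Average = 231/7
= 33.00


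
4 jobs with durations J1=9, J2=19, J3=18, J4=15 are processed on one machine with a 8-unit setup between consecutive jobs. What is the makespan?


Makespan = Σ processing + (n-1) × setup
= (9 + 19 + 18 + 15) + (4-1)×8
= 61 + 24
= 85 time units


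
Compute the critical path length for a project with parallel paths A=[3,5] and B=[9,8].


Path A: 3 + 5 = 8
Path B: 9 + 8 = 17
Critical path = longest = max(8, 17)
= 17 (Path B)


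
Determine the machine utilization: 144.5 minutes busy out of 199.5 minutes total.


Utilization = busy / total × 100
= 144.5 / 199.5 × 100
= 72.4%


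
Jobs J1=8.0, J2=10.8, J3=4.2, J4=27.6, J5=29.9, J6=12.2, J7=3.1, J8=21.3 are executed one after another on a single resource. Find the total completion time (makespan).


Sequential makespan: sum all processing times
= 8.0 + 10.8 + 4.2 + 27.6 + 29.9 + 12.2 + 3.1 + 21.3
= 117.1 time units


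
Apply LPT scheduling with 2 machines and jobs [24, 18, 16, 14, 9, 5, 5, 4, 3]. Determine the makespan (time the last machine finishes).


Jobs (LPT sorted): [24, 18, 16, 14, 9, 5, 5, 4, 3]
Machines: 2
  J=24 → Machine 1 (load: 0+24=24)
  J=18 → Machine 2 (load: 0+18=18)
  J=16 → Machine 2 (load: 18+16=34)
  J=14 → Machine 1 (load: 24+14=38)
  J=9 → Machine 2 (load: 34+9=43)
  J=5 → Machine 1 (load: 38+5=43)
  J=5 → Machine 1 (load: 43+5=48)
  J=4 → Machine 2 (load: 43+4=47)
  J=3 → Machine 2 (load: 47+3=50)
Machine loads: [48, 50]
Makespan = max = 50 time units


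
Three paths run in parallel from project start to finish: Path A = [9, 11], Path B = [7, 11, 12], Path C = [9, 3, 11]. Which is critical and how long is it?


Path A: 9 + 11 = 20
Path B: 7 + 11 + 12 = 30
Path C: 9 + 3 + 11 = 23
Critical path = longest = max(20, 30, 23)
= 30 (Path B)


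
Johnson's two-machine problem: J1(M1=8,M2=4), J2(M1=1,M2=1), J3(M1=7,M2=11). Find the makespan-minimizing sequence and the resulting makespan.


Johnson's rule:
Group 1 (M1≤M2, sort by M1): ['J2', 'J3']
Group 2 (M1>M2, sort desc M2): ['J1']
Sequence: J2 → J3 → J1
Makespan calculation:
  J2: M1 done=1, M2 done=2
  J3: M1 done=8, M2 done=19
  J1: M1 done=16, M2 done=23
= Sequence: J2 → J3 → J1, Makespan: 23


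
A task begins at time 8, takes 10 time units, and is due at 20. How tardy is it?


Completion = start + processing = 8 + 10 = 18
Tardiness = max(0, C - d) = max(0, 18 - 20)
= max(0, -2)
= 0


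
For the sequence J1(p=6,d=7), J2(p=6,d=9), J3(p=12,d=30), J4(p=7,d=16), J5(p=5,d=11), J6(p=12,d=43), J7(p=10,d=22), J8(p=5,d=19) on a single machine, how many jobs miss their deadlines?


Completion vs due date:
  J1: C=6, d=7 → on time
  J2: C=12, d=9 → TARDY
  J3: C=24, d=30 → on time
  J4: C=31, d=16 → TARDY
  J5: C=36, d=11 → TARDY
  J6: C=48, d=43 → TARDY
  J7: C=58, d=22 → TARDY
  J8: C=63, d=19 → TARDY
Tardy jobs: J2, J4, J5, J6, J7, J8
Count = 6


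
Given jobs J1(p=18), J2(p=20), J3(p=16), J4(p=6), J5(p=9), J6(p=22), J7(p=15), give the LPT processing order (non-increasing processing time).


LPT: sort by longest processing time first
  J6: p=22
  J2: p=20
  J1: p=18
  J3: p=16
  J7: p=15
  J5: p=9
  J4: p=6
Order: J6 → J2 → J1 → J3 → J7 → J5 → J4


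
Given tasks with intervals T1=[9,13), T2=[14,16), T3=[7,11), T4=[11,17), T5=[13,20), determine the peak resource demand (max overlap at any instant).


Check each time point for overlaps:
  t=14: 3 tasks active (T2, T4, T5)
Max concurrent = 3


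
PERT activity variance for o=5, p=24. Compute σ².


σ² = ((p - o) / 6)² = (p - o)² / 36
= (24 - 5)² / 36
= 19² / 36
= 361 / 36
= 10.0278


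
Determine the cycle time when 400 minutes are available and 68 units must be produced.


Cycle time = available time / demand
= 400 / 68
= 5.88 min/unit


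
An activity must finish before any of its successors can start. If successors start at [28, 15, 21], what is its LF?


LF = min of all successor start times
Successors start at: [28, 15, 21]
LF = min(28, 15, 21)
= 15


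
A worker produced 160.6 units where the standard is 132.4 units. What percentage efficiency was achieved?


Efficiency = (actual / standard) × 100
= (160.6 / 132.4) × 100
= 121.3%


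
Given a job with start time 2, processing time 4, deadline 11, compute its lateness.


Completion = 2 + 4 = 6
Lateness = C - d = 6 - 11
= -5


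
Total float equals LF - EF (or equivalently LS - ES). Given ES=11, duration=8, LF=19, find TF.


EF = ES + duration = 11 + 8 = 19
LS = LF - duration = 19 - 8 = 11
Total Float = LF - EF = 19 - 19
(or LS - ES = 11 - 11)
= 0


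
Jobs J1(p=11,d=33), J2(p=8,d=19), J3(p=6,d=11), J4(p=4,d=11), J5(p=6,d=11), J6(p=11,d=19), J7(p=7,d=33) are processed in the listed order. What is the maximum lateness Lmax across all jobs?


Lateness per job (L = C - d):
  J1: C=11, d=33, L=-22
  J2: C=19, d=19, L=0
  J3: C=25, d=11, L=14
  J4: C=29, d=11, L=18
  J5: C=35, d=11, L=24
  J6: C=46, d=19, L=27
  J7: C=53, d=33, L=20
Lmax = max(-22, 0, 14, 18, 24, 27, 20)
= 27


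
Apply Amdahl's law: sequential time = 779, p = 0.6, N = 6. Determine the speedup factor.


Amdahl's law: T_p = T × ((1-p) + p/N)
= 779 × ((1-0.6) + 0.6/6)
= 779 × (0.40 + 0.1000)
= 779 × 0.5000
= 389.50
Speedup = 779/389.50
= 2.00×


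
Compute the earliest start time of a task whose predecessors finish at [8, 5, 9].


ES = max of all predecessor completion times
Predecessors: [8, 5, 9]
ES = max(8, 5, 9)
= 9


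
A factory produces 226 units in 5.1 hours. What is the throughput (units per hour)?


Throughput = units / time
= 226 / 5.1
= 44.3 units/hour


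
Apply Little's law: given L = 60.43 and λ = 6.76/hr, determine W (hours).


Little's law: L = λW → W = L / λ
= 60.43 / 6.76
= 8.94 hours


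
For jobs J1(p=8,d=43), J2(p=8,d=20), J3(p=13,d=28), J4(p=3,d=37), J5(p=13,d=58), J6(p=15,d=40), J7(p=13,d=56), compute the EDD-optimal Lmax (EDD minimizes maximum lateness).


EDD order: J2 → J3 → J4 → J6 → J1 → J7 → J5
Completion and lateness:
  J2: C=8, d=20, L=8-20=-12
  J3: C=21, d=28, L=21-28=-7
  J4: C=24, d=37, L=24-37=-13
  J6: C=39, d=40, L=39-40=-1
  J1: C=47, d=43, L=47-43=4
  J7: C=60, d=56, L=60-56=4
  J5: C=73, d=58, L=73-58=15
Lmax = max(-12, -7, -13, -1, 4, 4, 15)
= 15


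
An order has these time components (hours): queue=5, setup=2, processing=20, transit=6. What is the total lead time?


Lead time = queue + setup + processing + transit
= 5 + 2 + 20 + 6
= 33 hours


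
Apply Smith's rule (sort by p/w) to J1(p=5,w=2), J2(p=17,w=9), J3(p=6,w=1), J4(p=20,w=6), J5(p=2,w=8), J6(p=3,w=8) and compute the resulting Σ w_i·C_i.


WSPT order (by p/w): J5 → J6 → J2 → J1 → J4 → J3
  J5: C=2, w·C=8×2=16
  J6: C=5, w·C=8×5=40
  J2: C=22, w·C=9×22=198
  J1: C=27, w·C=2×27=54
  J4: C=47, w·C=6×47=282
  J3: C=53, w·C=1×53=53
Σ w·C = 643
= 643


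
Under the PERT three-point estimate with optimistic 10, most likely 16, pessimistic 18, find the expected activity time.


te = (o + 4m + p) / 6
= (10 + 4×16 + 18) / 6
= (10 + 64 + 18) / 6
= 92 / 6
= 15.33


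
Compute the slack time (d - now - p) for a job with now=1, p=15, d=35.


Slack = due - current_time - processing
= 35 - 1 - 15
= 19


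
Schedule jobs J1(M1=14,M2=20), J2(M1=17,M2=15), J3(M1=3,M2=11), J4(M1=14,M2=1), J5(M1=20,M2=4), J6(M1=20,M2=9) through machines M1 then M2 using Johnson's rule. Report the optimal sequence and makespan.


Johnson's rule:
Group 1 (M1≤M2, sort by M1): ['J3', 'J1']
Group 2 (M1>M2, sort desc M2): ['J2', 'J6', 'J5', 'J4']
Sequence: J3 → J1 → J2 → J6 → J5 → J4
Makespan calculation:
  J3: M1 done=3, M2 done=14
  J1: M1 done=17, M2 done=37
  J2: M1 done=34, M2 done=52
  J6: M1 done=54, M2 done=63
  J5: M1 done=74, M2 done=78
  J4: M1 done=88, M2 done=89
= Sequence: J3 → J1 → J2 → J6 → J5 → J4, Makespan: 89


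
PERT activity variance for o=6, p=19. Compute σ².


σ² = ((p - o) / 6)² = (p - o)² / 36
= (19 - 6)² / 36
= 13² / 36
= 169 / 36
= 4.6944


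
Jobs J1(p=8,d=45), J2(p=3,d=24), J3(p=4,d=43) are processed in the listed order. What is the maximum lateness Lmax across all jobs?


Lateness per job (L = C - d):
  J1: C=8, d=45, L=-37
  J2: C=11, d=24, L=-13
  J3: C=15, d=43, L=-28
Lmax = max(-37, -13, -28)
= -13


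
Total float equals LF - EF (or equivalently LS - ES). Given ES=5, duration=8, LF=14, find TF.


EF = ES + duration = 5 + 8 = 13
LS = LF - duration = 14 - 8 = 6
Total Float = LF - EF = 14 - 13
(or LS - ES = 6 - 5)
= 1


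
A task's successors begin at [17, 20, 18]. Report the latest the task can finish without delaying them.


LF = min of all successor start times
Successors start at: [17, 20, 18]
LF = min(17, 20, 18)
= 17


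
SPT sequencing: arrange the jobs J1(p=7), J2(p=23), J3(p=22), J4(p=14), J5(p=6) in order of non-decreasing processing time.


SPT: sort by shortest processing time
  J5: p=6
  J1: p=7
  J4: p=14
  J3: p=22
  J2: p=23
Order: J5 → J1 → J4 → J3 → J2


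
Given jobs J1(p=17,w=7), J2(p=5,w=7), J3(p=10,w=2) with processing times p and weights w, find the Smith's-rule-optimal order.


WSPT (Smith's rule): sort by p/w ascending
  J2: p/w = 5/7 = 0.714
  J1: p/w = 17/7 = 2.429
  J3: p/w = 10/2 = 5.000
Order: J2 → J1 → J3


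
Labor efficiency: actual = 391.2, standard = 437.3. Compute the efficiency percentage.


Efficiency = (actual / standard) × 100
= (391.2 / 437.3) × 100
= 89.5%
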